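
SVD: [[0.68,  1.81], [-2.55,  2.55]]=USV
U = [[0.27, 0.96], [0.96, -0.27]]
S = [3.72, 1.71]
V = [[-0.61, 0.79], [0.79, 0.61]]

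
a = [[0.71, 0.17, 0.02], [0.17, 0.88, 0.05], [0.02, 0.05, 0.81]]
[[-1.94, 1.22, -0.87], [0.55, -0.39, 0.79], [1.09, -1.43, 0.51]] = a @ [[-3.05, 1.94, -1.52], [1.14, -0.72, 1.16], [1.35, -1.77, 0.59]]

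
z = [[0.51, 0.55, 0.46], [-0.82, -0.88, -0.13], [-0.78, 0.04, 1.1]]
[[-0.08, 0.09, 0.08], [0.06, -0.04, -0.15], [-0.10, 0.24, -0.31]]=z @ [[-0.03, -0.06, 0.35], [-0.02, 0.08, -0.15], [-0.11, 0.17, -0.03]]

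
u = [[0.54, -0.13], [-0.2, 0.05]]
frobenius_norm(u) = 0.59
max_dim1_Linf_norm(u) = 0.54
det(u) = 0.00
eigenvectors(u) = [[0.94,0.23], [-0.35,0.97]]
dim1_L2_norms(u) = [0.56, 0.21]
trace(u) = 0.59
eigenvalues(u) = [0.59, 0.0]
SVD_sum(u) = [[0.54, -0.13], [-0.20, 0.05]] + [[0.00, 0.0],  [0.0, 0.0]]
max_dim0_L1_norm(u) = 0.74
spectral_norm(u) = 0.59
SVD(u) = [[-0.94, 0.35], [0.35, 0.94]] @ diag([0.5924501253050974, 0.0016879057954203795]) @ [[-0.97, 0.24], [0.24, 0.97]]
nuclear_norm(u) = 0.59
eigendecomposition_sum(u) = [[0.54,-0.13], [-0.20,0.05]] + [[0.0,0.00], [0.00,0.00]]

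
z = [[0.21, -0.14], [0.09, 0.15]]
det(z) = 0.044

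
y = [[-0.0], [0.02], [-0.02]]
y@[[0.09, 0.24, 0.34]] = [[0.00, 0.0, 0.0],  [0.00, 0.0, 0.01],  [-0.00, -0.00, -0.01]]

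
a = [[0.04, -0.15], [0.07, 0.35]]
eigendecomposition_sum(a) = [[0.09, 0.05], [-0.02, -0.01]] + [[-0.05, -0.2], [0.09, 0.36]]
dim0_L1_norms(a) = [0.11, 0.5]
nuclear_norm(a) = 0.45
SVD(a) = [[-0.37,0.93], [0.93,0.37]] @ diag([0.38396423770820237, 0.06380802583655988]) @ [[0.13, 0.99], [0.99, -0.13]]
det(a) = 0.02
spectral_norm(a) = 0.38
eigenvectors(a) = [[-0.97, 0.48], [0.25, -0.88]]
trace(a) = 0.39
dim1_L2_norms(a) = [0.16, 0.36]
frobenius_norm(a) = 0.39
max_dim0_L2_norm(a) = 0.38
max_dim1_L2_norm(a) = 0.36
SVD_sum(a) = [[-0.02, -0.14], [0.05, 0.35]] + [[0.06, -0.01], [0.02, -0.00]]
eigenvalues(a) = [0.08, 0.31]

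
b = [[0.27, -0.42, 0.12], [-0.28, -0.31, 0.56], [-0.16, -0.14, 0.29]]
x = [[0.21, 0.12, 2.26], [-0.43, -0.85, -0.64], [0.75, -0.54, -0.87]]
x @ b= [[-0.34, -0.44, 0.75],[0.22, 0.53, -0.71],[0.49, -0.03, -0.46]]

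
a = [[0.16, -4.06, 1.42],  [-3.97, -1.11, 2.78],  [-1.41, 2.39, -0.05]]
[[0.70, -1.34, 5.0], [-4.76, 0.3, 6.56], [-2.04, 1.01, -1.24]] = a@[[0.81, -0.03, -0.86], [-0.39, 0.41, -1.01], [-0.71, 0.23, 0.73]]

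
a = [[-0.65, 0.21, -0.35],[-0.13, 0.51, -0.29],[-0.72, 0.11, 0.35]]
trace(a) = 0.21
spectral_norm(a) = 1.04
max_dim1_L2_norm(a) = 0.81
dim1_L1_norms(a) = [1.21, 0.93, 1.18]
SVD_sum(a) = [[-0.66, 0.26, -0.08], [-0.31, 0.13, -0.04], [-0.62, 0.25, -0.07]] + [[0.06, 0.1, -0.16], [0.14, 0.23, -0.37], [-0.13, -0.23, 0.36]] + [[-0.05, -0.15, -0.12],[0.05, 0.15, 0.11],[0.03, 0.09, 0.07]]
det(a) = -0.21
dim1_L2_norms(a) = [0.77, 0.6, 0.81]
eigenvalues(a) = [-0.81, 0.59, 0.44]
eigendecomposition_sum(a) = [[-0.73,0.13,-0.19], [-0.17,0.03,-0.04], [-0.44,0.08,-0.11]] + [[0.14, 0.03, -0.24], [0.50, 0.11, -0.87], [-0.19, -0.04, 0.34]] + [[-0.06, 0.05, 0.08],[-0.46, 0.37, 0.62],[-0.09, 0.07, 0.12]]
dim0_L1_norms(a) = [1.5, 0.83, 0.99]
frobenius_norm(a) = 1.27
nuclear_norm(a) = 2.00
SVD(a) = [[-0.69,-0.29,-0.66], [-0.33,-0.69,0.65], [-0.64,0.66,0.38]] @ diag([1.03559157740803, 0.6633791622529251, 0.30112816522231084]) @ [[0.92, -0.37, 0.11], [-0.30, -0.51, 0.81], [0.24, 0.78, 0.58]]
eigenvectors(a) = [[-0.84,-0.25,-0.13], [-0.19,-0.9,-0.97], [-0.50,0.35,-0.19]]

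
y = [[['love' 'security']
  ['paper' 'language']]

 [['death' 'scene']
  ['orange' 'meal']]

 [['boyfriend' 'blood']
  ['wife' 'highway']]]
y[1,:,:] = [['death', 'scene'], ['orange', 'meal']]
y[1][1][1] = 'meal'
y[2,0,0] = 'boyfriend'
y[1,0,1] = 'scene'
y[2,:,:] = [['boyfriend', 'blood'], ['wife', 'highway']]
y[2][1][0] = 'wife'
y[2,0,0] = 'boyfriend'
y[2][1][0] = 'wife'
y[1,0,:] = ['death', 'scene']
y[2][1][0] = 'wife'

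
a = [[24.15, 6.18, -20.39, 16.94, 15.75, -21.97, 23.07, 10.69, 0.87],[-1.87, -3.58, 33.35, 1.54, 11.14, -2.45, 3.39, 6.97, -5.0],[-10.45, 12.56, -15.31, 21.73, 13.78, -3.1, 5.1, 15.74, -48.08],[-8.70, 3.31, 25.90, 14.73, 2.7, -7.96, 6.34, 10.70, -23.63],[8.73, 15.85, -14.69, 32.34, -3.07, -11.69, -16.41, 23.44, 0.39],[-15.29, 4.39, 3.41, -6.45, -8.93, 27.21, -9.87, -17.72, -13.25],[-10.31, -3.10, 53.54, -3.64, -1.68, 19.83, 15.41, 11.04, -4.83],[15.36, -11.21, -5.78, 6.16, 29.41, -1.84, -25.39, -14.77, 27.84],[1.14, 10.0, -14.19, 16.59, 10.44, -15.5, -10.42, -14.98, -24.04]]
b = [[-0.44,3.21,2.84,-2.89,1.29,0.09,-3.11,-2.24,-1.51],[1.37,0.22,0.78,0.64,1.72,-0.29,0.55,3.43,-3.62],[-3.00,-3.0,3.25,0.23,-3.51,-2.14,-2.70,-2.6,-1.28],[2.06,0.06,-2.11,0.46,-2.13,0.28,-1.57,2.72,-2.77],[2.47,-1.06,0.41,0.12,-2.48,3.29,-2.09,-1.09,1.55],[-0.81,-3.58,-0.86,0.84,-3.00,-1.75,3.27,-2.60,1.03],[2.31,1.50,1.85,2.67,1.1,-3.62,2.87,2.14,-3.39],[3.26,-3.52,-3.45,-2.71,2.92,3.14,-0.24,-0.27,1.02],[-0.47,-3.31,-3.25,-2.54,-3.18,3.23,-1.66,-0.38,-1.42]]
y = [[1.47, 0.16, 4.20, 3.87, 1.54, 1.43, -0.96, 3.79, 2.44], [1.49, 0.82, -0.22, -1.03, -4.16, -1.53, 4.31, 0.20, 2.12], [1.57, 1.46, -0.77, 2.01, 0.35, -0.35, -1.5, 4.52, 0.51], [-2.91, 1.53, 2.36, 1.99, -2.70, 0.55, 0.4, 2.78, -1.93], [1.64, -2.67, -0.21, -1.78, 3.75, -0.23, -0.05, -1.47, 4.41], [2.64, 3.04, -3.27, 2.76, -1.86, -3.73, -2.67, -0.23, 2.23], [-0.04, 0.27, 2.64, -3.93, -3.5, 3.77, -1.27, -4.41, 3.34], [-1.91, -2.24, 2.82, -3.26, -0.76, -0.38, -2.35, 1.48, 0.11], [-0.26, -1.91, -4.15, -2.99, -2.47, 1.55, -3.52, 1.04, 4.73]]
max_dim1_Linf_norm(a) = 53.54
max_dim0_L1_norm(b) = 21.33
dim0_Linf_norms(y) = [2.91, 3.04, 4.2, 3.93, 4.16, 3.77, 4.31, 4.52, 4.73]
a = b @ y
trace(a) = 20.73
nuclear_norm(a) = 354.11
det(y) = -2026158.28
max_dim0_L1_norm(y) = 23.62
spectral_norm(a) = 90.92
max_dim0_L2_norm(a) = 75.91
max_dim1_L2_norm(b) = 7.86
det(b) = -115493.65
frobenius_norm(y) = 21.98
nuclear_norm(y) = 57.82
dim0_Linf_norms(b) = [3.26, 3.58, 3.45, 2.89, 3.51, 3.62, 3.27, 3.43, 3.62]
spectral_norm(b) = 11.76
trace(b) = 0.44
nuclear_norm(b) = 51.44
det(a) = 238303875884.45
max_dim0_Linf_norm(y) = 4.73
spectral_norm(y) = 12.00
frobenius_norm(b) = 20.47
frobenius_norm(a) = 149.61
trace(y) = 8.47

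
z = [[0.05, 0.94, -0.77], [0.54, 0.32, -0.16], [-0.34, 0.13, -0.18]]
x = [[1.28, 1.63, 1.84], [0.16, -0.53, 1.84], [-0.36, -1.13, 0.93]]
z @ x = [[0.49, 0.45, 1.11], [0.80, 0.89, 1.43], [-0.35, -0.42, -0.55]]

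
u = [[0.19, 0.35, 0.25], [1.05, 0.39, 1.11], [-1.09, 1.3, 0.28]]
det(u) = -0.332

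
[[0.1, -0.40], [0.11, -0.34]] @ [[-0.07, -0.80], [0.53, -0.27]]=[[-0.22,0.03],[-0.19,0.00]]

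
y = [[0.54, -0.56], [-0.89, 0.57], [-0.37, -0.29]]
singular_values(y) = [1.31, 0.48]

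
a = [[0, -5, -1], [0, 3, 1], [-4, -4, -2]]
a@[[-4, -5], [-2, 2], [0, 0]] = [[10, -10], [-6, 6], [24, 12]]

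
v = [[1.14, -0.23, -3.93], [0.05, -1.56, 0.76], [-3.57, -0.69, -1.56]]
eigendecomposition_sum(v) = [[2.54, 0.13, -1.86], [-0.22, -0.01, 0.16], [-1.68, -0.09, 1.23]] + [[-1.48, -0.74, -2.14], [0.64, 0.32, 0.93], [-1.97, -0.99, -2.86]] + [[0.08, 0.38, 0.07],[-0.38, -1.87, -0.33],[0.08, 0.39, 0.07]]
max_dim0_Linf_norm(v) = 3.93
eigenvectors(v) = [[-0.83, -0.58, -0.19], [0.07, 0.25, 0.96], [0.55, -0.77, -0.2]]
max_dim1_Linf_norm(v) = 3.93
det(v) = 26.00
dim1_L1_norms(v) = [5.3, 2.37, 5.82]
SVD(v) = [[-0.81, 0.56, -0.18], [0.14, -0.11, -0.98], [-0.58, -0.82, 0.01]] @ diag([4.339781239578761, 3.752759549195976, 1.5964944592821562]) @ [[0.26,0.08,0.96], [0.95,0.16,-0.27], [-0.18,0.98,-0.04]]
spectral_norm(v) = 4.34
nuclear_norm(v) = 9.69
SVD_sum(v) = [[-0.92, -0.29, -3.36],[0.16, 0.05, 0.59],[-0.66, -0.21, -2.40]] + [[2.01,0.34,-0.58], [-0.39,-0.07,0.11], [-2.91,-0.50,0.84]] + [[0.05,-0.28,0.01], [0.28,-1.54,0.06], [-0.00,0.01,-0.00]]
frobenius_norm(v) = 5.96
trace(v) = -1.98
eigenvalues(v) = [3.76, -4.01, -1.73]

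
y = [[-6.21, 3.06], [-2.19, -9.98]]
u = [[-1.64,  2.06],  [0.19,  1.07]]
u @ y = [[5.67, -25.58], [-3.52, -10.1]]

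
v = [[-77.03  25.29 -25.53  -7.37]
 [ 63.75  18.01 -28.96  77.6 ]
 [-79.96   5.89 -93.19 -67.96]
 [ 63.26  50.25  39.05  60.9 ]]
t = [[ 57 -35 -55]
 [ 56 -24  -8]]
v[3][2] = 39.05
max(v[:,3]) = 77.6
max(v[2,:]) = 5.89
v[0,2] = -25.53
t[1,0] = 56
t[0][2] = -55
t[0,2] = -55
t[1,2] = -8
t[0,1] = -35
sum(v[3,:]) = 213.46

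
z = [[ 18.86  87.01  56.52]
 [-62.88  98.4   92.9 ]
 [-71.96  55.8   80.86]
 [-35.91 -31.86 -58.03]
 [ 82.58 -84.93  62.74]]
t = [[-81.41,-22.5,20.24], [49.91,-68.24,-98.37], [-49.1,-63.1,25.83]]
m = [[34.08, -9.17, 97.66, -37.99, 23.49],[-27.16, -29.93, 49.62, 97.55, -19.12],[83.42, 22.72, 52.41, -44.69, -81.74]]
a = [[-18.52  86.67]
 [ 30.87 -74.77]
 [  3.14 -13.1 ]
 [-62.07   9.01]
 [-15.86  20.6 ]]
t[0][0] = -81.41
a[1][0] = 30.87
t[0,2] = 20.24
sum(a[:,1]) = 28.410000000000007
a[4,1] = 20.6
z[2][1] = 55.8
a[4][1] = 20.6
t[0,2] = 20.24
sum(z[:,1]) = 124.42000000000002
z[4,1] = -84.93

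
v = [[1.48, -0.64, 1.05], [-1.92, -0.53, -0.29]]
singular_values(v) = [2.59, 1.03]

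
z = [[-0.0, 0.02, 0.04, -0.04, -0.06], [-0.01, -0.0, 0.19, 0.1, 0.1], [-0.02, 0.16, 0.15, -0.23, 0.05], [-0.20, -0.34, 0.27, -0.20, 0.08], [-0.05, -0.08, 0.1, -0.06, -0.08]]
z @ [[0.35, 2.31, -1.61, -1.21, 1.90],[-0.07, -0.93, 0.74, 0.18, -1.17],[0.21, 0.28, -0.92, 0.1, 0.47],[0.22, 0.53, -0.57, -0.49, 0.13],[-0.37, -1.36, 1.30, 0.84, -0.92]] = [[0.02,0.05,-0.08,-0.02,0.05], [0.02,-0.05,-0.09,0.07,-0.01], [-0.06,-0.34,0.21,0.22,-0.23], [-0.06,-0.29,0.04,0.37,0.05], [0.03,0.06,-0.14,0.02,0.11]]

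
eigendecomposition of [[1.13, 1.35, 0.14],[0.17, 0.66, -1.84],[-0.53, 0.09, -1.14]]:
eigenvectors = [[0.90+0.00j,  (0.54+0.15j),  (0.54-0.15j)], [(0.41+0j),  -0.69+0.00j,  -0.69-0.00j], [-0.15+0.00j,  -0.40+0.21j,  -0.40-0.21j]]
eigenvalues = [(1.72+0j), (-0.54+0.52j), (-0.54-0.52j)]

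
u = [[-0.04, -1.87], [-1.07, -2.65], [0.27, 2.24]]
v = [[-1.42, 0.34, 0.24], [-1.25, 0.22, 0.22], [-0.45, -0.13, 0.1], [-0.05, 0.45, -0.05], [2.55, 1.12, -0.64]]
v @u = [[-0.24,2.29], [-0.13,2.25], [0.18,1.41], [-0.49,-1.21], [-1.47,-9.17]]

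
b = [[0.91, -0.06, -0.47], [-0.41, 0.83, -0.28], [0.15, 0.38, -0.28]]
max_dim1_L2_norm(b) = 1.03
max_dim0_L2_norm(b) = 1.01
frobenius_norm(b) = 1.49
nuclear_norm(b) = 2.13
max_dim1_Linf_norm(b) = 0.91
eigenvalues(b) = [1.1, 0.27, 0.09]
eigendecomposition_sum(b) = [[0.63,-0.34,-0.14], [-0.80,0.44,0.18], [-0.15,0.08,0.03]] + [[0.36, 0.38, -0.50], [0.48, 0.5, -0.67], [0.43, 0.45, -0.59]] + [[-0.08, -0.10, 0.17], [-0.09, -0.11, 0.20], [-0.13, -0.15, 0.28]]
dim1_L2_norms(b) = [1.03, 0.97, 0.5]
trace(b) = 1.46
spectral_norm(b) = 1.14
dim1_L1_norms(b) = [1.44, 1.52, 0.81]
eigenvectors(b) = [[-0.61, 0.49, 0.45], [0.78, 0.65, 0.52], [0.15, 0.58, 0.72]]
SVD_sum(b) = [[0.73, -0.45, -0.13], [-0.62, 0.38, 0.11], [-0.03, 0.02, 0.0]] + [[0.19, 0.40, -0.34], [0.21, 0.45, -0.38], [0.17, 0.35, -0.3]] + [[-0.0, -0.0, -0.01], [-0.00, -0.0, -0.01], [0.01, 0.01, 0.02]]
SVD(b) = [[-0.76, -0.57, -0.31], [0.65, -0.65, -0.4], [0.03, -0.51, 0.86]] @ diag([1.1365305115663484, 0.9700624406842029, 0.024026182646060927]) @ [[-0.84,0.52,0.15], [-0.34,-0.72,0.61], [0.42,0.46,0.78]]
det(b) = 0.03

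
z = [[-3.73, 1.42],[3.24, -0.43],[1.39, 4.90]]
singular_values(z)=[5.14, 5.11]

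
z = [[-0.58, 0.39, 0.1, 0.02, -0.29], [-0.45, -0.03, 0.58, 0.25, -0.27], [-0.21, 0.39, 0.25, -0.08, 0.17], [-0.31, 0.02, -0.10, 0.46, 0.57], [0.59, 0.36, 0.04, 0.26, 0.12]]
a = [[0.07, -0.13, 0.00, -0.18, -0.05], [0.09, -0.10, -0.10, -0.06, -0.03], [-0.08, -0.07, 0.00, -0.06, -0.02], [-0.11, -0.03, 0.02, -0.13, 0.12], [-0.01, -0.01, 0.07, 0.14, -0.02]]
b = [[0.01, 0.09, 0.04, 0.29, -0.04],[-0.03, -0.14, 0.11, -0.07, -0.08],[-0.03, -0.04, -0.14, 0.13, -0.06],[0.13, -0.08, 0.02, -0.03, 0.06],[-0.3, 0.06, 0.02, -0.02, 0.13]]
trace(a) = -0.18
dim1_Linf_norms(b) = [0.29, 0.14, 0.14, 0.13, 0.3]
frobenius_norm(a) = 0.42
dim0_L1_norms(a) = [0.36, 0.34, 0.19, 0.57, 0.24]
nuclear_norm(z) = 3.45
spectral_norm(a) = 0.32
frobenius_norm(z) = 1.66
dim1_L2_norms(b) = [0.31, 0.21, 0.21, 0.17, 0.33]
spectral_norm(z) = 1.12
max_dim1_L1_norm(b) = 0.53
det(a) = 0.00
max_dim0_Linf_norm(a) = 0.18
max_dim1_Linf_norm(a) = 0.18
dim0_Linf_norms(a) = [0.11, 0.13, 0.1, 0.18, 0.12]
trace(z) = 0.22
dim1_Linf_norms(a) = [0.18, 0.1, 0.08, 0.13, 0.14]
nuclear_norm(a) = 0.80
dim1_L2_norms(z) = [0.76, 0.82, 0.54, 0.8, 0.75]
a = z @ b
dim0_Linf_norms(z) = [0.59, 0.39, 0.58, 0.46, 0.57]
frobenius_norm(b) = 0.57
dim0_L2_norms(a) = [0.18, 0.18, 0.12, 0.28, 0.14]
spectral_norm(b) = 0.35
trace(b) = -0.17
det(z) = -0.10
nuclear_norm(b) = 1.16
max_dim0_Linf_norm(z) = 0.59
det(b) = -0.00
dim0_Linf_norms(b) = [0.3, 0.14, 0.14, 0.29, 0.13]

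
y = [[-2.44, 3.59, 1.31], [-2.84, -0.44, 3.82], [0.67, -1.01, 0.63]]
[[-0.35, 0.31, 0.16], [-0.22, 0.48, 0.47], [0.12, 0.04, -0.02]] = y @ [[0.11,-0.0,-0.13], [-0.03,0.04,-0.05], [0.02,0.13,0.02]]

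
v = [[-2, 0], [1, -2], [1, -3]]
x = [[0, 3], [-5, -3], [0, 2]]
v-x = [[-2, -3], [6, 1], [1, -5]]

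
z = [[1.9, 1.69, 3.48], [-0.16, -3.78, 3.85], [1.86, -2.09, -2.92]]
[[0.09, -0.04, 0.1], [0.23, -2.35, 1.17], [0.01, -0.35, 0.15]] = z @ [[0.02,-0.03,0.03], [-0.03,0.42,-0.2], [0.03,-0.20,0.11]]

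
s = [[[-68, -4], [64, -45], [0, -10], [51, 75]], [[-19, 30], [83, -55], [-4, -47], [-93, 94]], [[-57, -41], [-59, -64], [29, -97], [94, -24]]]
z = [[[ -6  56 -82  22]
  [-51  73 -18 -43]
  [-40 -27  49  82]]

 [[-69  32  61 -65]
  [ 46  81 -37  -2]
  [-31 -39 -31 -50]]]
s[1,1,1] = -55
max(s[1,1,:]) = 83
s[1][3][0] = -93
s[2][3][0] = 94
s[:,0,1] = [-4, 30, -41]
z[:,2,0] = [-40, -31]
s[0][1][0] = 64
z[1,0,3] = -65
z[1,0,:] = [-69, 32, 61, -65]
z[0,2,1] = -27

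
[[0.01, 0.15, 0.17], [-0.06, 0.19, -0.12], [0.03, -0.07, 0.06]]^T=[[0.01, -0.06, 0.03],[0.15, 0.19, -0.07],[0.17, -0.12, 0.06]]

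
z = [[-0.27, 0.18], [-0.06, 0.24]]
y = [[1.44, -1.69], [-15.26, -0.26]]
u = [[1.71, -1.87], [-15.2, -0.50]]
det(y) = -26.16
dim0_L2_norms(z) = [0.28, 0.3]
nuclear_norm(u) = 17.21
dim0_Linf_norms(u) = [15.2, 1.87]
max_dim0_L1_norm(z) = 0.42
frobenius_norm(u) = 15.42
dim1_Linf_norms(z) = [0.27, 0.24]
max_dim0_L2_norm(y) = 15.33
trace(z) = -0.03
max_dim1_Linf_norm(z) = 0.27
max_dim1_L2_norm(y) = 15.26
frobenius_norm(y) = 15.42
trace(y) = 1.18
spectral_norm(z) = 0.38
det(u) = -29.28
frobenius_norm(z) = 0.41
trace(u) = 1.21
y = z + u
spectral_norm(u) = 15.30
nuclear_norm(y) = 17.04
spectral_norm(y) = 15.33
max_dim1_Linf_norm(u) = 15.2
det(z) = -0.05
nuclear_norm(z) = 0.52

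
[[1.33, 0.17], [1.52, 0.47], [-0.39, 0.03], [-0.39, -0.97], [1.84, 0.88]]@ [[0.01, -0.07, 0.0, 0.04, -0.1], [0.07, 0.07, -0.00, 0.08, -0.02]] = [[0.03, -0.08, 0.0, 0.07, -0.14], [0.05, -0.07, 0.0, 0.1, -0.16], [-0.00, 0.03, 0.0, -0.01, 0.04], [-0.07, -0.04, 0.0, -0.09, 0.06], [0.08, -0.07, 0.00, 0.14, -0.2]]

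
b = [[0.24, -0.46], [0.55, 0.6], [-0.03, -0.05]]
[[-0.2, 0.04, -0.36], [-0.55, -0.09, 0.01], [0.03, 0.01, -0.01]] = b @ [[-0.94, -0.04, -0.53],[-0.05, -0.11, 0.5]]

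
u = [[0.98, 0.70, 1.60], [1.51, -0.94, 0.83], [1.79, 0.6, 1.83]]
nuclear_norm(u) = 5.19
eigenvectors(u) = [[-0.57, -0.59, 0.26], [-0.34, -0.48, -0.96], [-0.75, 0.65, 0.03]]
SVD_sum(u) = [[1.32, 0.22, 1.35], [1.06, 0.17, 1.09], [1.81, 0.30, 1.86]] + [[-0.24, 0.55, 0.15], [0.48, -1.09, -0.29], [-0.10, 0.24, 0.06]] + [[-0.09, -0.07, 0.1], [-0.03, -0.02, 0.03], [0.09, 0.06, -0.09]]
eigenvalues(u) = [3.47, -0.22, -1.38]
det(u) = 1.07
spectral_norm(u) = 3.57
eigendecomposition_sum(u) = [[1.31, 0.41, 1.48], [0.77, 0.24, 0.87], [1.7, 0.53, 1.93]] + [[-0.10, -0.02, 0.09],[-0.08, -0.02, 0.07],[0.11, 0.03, -0.1]] + [[-0.23,0.32,0.03], [0.83,-1.16,-0.11], [-0.03,0.04,0.00]]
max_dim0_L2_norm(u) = 2.57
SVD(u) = [[-0.53, 0.44, -0.72], [-0.43, -0.88, -0.22], [-0.73, 0.19, 0.65]] @ diag([3.5726437666420074, 1.4022447165878755, 0.21430415645853723]) @ [[-0.69, -0.11, -0.71], [-0.39, 0.89, 0.24], [0.61, 0.44, -0.66]]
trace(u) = 1.87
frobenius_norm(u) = 3.84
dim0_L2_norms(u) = [2.54, 1.32, 2.57]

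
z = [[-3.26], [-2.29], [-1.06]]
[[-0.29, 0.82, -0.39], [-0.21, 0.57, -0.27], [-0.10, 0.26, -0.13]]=z @ [[0.09, -0.25, 0.12]]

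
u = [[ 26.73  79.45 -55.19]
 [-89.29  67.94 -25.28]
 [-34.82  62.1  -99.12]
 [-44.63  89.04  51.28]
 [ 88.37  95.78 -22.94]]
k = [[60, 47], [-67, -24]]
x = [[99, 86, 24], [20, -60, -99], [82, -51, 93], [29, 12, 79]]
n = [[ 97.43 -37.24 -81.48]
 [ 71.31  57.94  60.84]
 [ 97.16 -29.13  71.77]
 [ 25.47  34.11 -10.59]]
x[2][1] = -51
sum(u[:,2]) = -151.25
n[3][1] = 34.11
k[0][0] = 60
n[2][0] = 97.16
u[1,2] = -25.28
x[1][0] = 20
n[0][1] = -37.24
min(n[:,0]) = 25.47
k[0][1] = 47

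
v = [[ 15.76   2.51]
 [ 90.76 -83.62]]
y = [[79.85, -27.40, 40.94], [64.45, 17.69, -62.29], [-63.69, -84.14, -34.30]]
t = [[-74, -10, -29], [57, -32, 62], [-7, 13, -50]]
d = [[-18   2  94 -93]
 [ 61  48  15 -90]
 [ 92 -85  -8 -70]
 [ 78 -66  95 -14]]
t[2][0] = -7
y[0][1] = -27.4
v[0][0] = 15.76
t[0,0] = -74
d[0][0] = -18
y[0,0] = 79.85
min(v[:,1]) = -83.62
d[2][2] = -8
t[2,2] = -50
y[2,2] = -34.3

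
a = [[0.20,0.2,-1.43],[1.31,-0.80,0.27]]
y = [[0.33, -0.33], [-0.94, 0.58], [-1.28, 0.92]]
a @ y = [[1.71, -1.27], [0.84, -0.65]]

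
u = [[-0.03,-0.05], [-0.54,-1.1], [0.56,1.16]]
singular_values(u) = [1.78, 0.01]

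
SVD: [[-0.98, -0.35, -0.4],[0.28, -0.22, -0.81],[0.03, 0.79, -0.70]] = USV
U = [[0.33, 0.93, -0.16], [0.56, -0.06, 0.83], [0.76, -0.36, -0.54]]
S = [1.18, 1.12, 0.7]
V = [[-0.12,  0.31,  -0.94], [-0.84,  -0.53,  -0.07], [0.53,  -0.79,  -0.32]]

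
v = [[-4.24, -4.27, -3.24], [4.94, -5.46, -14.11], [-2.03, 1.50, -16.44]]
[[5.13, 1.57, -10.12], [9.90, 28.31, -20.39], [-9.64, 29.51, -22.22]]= v @ [[0.63, 0.75, 0.58], [-2.07, 0.30, 0.77], [0.32, -1.86, 1.35]]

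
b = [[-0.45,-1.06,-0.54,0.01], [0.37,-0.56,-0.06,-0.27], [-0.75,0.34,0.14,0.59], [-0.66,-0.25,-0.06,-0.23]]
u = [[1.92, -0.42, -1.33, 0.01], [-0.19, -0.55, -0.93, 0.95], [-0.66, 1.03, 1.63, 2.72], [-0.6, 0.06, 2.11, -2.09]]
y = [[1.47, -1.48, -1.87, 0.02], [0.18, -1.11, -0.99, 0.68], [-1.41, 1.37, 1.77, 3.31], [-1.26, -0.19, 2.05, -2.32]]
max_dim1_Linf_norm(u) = 2.72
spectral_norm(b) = 1.43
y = b + u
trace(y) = -0.19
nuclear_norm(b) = 3.25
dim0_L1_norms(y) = [4.32, 4.15, 6.68, 6.33]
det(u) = 7.54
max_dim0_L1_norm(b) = 2.23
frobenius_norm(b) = 1.94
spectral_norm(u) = 3.67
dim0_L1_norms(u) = [3.37, 2.06, 6.0, 5.77]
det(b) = -0.13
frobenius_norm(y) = 6.30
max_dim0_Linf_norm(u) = 2.72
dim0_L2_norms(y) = [2.4, 2.31, 3.44, 4.1]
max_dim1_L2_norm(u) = 3.4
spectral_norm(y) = 4.73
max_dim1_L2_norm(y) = 4.24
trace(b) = -1.10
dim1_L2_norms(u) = [2.37, 1.45, 3.4, 3.03]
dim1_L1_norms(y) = [4.84, 2.96, 7.86, 5.82]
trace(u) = 0.91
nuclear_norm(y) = 10.21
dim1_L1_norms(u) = [3.68, 2.62, 6.04, 4.86]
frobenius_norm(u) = 5.34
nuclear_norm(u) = 9.04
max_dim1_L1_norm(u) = 6.04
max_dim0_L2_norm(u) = 3.56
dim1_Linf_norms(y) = [1.87, 1.11, 3.31, 2.32]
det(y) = 7.46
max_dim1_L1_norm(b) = 2.06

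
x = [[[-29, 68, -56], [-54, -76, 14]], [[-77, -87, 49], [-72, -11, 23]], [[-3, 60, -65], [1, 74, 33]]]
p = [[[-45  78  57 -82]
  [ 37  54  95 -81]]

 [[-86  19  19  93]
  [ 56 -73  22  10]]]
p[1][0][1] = 19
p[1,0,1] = 19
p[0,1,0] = 37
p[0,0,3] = -82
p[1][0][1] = 19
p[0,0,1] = 78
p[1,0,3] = 93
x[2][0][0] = -3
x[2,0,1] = 60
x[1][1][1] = -11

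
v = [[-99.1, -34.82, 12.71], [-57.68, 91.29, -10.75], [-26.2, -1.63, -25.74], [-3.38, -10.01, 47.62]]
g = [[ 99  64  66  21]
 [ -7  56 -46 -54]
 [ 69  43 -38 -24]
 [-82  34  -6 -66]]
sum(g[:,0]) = 79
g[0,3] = 21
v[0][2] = 12.71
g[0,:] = [99, 64, 66, 21]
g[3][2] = -6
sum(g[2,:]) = 50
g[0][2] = 66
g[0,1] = 64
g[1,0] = -7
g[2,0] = 69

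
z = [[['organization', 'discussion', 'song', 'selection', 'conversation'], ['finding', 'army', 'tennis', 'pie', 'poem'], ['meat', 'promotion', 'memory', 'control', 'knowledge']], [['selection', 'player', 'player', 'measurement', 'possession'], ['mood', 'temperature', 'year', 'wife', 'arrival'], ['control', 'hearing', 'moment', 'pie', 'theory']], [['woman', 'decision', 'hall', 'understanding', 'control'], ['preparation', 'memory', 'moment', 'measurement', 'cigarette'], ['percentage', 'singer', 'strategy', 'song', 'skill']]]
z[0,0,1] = 'discussion'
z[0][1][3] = 'pie'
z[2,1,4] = 'cigarette'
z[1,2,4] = 'theory'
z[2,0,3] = 'understanding'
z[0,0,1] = 'discussion'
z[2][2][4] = 'skill'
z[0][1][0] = 'finding'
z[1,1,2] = 'year'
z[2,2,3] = 'song'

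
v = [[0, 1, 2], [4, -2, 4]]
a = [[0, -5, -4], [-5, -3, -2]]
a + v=[[0, -4, -2], [-1, -5, 2]]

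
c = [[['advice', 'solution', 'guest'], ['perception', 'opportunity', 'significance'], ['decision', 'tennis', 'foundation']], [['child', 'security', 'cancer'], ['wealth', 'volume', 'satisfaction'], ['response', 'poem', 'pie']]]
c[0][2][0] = 'decision'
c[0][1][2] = 'significance'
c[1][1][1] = 'volume'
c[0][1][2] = 'significance'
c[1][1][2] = 'satisfaction'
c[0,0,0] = 'advice'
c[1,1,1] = 'volume'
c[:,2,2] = ['foundation', 'pie']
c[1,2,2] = 'pie'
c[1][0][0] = 'child'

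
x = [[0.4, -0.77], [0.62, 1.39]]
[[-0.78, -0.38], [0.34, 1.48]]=x @ [[-0.8, 0.60], [0.6, 0.80]]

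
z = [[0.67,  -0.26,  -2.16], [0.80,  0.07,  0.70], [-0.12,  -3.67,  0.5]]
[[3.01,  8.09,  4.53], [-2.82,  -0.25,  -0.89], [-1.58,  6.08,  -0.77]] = z@[[-1.81,2.30,0.57],[0.22,-2.11,-0.07],[-1.98,-2.78,-1.91]]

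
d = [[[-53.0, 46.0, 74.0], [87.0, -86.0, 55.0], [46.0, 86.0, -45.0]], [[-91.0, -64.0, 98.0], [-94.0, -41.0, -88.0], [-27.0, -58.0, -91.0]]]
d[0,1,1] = -86.0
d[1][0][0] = -91.0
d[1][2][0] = -27.0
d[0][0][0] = -53.0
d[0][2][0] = 46.0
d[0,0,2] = 74.0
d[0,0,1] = 46.0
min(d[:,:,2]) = -91.0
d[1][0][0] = -91.0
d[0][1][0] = 87.0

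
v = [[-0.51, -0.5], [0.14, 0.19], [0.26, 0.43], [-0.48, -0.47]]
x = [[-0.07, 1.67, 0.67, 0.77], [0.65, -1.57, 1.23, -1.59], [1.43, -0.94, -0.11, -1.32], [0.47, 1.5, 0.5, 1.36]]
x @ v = [[0.07, 0.28], [0.53, 0.65], [-0.26, -0.32], [-0.55, -0.37]]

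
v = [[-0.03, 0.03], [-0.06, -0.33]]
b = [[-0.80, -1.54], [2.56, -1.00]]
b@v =[[0.12,0.48], [-0.02,0.41]]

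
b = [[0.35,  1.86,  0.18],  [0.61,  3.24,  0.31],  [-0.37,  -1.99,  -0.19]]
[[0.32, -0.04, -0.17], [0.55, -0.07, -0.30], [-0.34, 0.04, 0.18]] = b @ [[0.2,-0.07,-0.16], [0.12,-0.01,-0.06], [0.14,0.02,-0.03]]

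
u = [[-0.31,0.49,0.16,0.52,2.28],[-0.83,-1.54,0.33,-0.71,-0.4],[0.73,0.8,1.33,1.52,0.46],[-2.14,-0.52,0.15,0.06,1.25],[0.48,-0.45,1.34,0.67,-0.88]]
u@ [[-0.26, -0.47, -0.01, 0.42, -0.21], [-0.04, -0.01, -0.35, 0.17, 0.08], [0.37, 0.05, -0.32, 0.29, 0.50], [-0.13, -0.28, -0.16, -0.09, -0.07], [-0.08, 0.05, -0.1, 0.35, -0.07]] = [[-0.13, 0.12, -0.53, 0.75, -0.01],[0.52, 0.6, 0.6, -0.59, 0.29],[0.04, -0.69, -1.00, 0.85, 0.44],[0.52, 1.06, 0.02, -0.51, 0.39],[0.37, -0.39, -0.30, 0.15, 0.55]]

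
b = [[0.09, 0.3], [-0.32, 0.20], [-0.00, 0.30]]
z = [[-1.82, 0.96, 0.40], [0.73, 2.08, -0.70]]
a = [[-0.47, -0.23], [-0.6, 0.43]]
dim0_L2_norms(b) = [0.33, 0.47]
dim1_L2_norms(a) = [0.52, 0.74]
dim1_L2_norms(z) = [2.1, 2.31]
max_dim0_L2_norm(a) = 0.76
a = z @ b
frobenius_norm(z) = 3.12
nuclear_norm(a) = 1.22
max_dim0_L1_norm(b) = 0.8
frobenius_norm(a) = 0.90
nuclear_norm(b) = 0.80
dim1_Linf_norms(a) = [0.47, 0.6]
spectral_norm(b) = 0.48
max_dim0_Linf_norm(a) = 0.6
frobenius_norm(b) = 0.57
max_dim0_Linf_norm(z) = 2.08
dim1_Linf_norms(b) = [0.3, 0.32, 0.3]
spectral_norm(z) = 2.34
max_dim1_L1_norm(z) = 3.51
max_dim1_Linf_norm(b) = 0.32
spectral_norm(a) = 0.80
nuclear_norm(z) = 4.41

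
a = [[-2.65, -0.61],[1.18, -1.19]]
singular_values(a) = [2.9, 1.33]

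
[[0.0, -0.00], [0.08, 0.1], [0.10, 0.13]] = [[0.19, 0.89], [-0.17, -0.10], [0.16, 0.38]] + [[-0.19, -0.89], [0.25, 0.20], [-0.06, -0.25]]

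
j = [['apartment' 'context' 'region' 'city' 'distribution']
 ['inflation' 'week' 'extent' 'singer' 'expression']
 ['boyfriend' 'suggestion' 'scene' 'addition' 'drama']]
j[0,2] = 'region'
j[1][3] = 'singer'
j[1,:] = ['inflation', 'week', 'extent', 'singer', 'expression']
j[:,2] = ['region', 'extent', 'scene']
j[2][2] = 'scene'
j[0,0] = 'apartment'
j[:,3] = ['city', 'singer', 'addition']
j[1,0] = 'inflation'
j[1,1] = 'week'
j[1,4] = 'expression'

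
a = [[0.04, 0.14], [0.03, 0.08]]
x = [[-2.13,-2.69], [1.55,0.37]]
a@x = [[0.13,  -0.06], [0.06,  -0.05]]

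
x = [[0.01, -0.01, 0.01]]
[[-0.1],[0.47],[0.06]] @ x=[[-0.00, 0.00, -0.0], [0.00, -0.00, 0.00], [0.00, -0.00, 0.00]]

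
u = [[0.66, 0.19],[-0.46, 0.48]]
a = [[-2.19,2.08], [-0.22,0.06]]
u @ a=[[-1.49, 1.38], [0.90, -0.93]]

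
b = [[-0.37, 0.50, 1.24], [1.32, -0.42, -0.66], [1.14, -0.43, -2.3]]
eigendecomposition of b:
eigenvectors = [[0.43, -0.62, 0.21], [-0.41, -0.77, -0.91], [-0.8, -0.13, 0.35]]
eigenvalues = [-3.13, 0.52, -0.48]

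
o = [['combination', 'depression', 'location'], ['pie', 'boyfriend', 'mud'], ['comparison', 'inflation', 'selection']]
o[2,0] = 'comparison'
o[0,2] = 'location'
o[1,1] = 'boyfriend'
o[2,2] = 'selection'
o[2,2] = 'selection'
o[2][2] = 'selection'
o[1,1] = 'boyfriend'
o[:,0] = ['combination', 'pie', 'comparison']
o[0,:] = ['combination', 'depression', 'location']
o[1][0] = 'pie'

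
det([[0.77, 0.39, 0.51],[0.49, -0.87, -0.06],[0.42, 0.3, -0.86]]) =1.006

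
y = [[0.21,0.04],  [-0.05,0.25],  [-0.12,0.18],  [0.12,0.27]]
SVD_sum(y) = [[0.0, 0.05], [0.02, 0.25], [0.01, 0.17], [0.02, 0.28]] + [[0.21, -0.01], [-0.07, 0.00], [-0.13, 0.01], [0.10, -0.01]]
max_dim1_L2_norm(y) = 0.3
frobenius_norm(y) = 0.49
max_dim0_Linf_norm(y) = 0.27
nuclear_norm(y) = 0.69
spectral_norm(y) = 0.41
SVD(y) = [[-0.13, 0.75], [-0.60, -0.25], [-0.42, -0.48], [-0.67, 0.37]] @ diag([0.4121591335822001, 0.27372403731636374]) @ [[-0.07, -1.00], [1.00, -0.07]]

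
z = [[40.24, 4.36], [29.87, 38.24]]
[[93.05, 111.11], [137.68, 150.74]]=z @ [[2.1, 2.55], [1.96, 1.95]]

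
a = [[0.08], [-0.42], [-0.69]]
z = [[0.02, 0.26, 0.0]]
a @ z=[[0.0, 0.02, 0.00], [-0.01, -0.11, 0.00], [-0.01, -0.18, 0.00]]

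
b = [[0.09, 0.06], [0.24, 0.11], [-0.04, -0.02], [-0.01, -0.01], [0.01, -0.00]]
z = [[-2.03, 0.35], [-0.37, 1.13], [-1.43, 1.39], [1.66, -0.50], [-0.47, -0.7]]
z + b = [[-1.94, 0.41], [-0.13, 1.24], [-1.47, 1.37], [1.65, -0.51], [-0.46, -0.70]]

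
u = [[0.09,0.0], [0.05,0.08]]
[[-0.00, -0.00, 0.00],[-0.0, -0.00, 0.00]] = u @ [[-0.04, -0.05, -0.0], [-0.02, -0.03, -0.0]]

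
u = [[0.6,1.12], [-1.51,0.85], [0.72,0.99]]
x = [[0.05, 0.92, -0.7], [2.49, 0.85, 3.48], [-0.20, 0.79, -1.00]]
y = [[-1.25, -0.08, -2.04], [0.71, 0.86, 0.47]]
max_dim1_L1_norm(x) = 6.82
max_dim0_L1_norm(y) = 2.51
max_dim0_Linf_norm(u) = 1.51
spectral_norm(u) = 1.79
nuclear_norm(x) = 5.95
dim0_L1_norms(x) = [2.74, 2.56, 5.18]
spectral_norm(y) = 2.54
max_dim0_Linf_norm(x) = 3.48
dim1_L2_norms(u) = [1.27, 1.73, 1.22]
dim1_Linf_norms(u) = [1.12, 1.51, 0.99]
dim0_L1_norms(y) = [1.96, 0.94, 2.51]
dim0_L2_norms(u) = [1.78, 1.72]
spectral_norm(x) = 4.45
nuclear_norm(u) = 3.50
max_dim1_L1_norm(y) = 3.37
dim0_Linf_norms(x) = [2.49, 0.92, 3.48]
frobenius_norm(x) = 4.69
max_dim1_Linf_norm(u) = 1.51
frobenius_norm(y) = 2.68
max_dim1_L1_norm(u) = 2.36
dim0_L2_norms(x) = [2.5, 1.48, 3.69]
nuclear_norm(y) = 3.40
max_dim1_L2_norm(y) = 2.39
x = u @ y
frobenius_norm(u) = 2.47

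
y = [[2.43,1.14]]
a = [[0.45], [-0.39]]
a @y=[[1.09,0.51], [-0.95,-0.44]]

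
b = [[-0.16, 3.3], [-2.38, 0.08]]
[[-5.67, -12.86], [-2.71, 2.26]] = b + [[-5.51, -16.16], [-0.33, 2.18]]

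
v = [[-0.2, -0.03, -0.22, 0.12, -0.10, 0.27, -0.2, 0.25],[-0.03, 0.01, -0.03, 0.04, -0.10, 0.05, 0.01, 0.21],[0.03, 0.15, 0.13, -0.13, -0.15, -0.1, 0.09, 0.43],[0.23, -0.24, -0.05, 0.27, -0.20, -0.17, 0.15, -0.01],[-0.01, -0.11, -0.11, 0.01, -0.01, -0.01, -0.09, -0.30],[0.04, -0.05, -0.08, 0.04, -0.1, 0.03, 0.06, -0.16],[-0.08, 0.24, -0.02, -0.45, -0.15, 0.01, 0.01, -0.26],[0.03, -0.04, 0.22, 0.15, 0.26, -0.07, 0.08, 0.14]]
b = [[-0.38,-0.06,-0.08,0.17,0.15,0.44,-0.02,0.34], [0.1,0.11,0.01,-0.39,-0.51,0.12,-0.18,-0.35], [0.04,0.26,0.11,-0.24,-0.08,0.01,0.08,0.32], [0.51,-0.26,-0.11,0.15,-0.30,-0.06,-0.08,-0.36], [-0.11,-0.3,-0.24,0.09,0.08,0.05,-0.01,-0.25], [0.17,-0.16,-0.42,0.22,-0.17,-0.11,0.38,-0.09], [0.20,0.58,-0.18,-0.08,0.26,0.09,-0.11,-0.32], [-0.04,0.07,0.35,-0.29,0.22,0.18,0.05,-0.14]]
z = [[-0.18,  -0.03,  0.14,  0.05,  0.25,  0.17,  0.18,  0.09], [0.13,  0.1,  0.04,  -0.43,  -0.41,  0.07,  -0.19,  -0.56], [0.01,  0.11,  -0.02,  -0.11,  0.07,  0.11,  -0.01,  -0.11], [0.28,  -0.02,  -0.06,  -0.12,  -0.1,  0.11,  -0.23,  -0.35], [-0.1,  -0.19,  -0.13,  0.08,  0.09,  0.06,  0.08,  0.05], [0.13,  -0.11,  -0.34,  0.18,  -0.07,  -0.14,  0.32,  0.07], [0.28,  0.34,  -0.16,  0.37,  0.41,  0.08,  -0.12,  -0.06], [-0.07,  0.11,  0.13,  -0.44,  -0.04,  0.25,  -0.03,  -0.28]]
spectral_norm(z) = 1.17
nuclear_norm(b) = 4.70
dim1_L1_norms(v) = [1.39, 0.48, 1.21, 1.32, 0.65, 0.56, 1.22, 0.99]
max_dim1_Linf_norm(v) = 0.45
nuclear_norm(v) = 2.64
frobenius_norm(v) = 1.27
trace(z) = -0.67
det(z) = -0.00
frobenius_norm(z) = 1.61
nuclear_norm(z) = 3.43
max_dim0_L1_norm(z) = 1.78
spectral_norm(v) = 0.76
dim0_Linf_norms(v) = [0.23, 0.24, 0.22, 0.45, 0.26, 0.27, 0.2, 0.43]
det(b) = 0.00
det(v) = -0.00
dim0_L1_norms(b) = [1.55, 1.8, 1.5, 1.63, 1.77, 1.06, 0.91, 2.17]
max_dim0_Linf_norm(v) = 0.45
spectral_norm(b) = 1.12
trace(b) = -0.29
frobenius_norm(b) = 1.90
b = v + z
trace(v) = 0.38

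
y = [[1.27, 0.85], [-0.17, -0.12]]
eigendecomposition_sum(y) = [[1.27, 0.85], [-0.17, -0.11]] + [[0.00, 0.00], [-0.0, -0.01]]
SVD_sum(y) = [[1.27, 0.85], [-0.17, -0.12]] + [[0.0, -0.0],[0.00, -0.0]]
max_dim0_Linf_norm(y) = 1.27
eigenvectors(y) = [[0.99,  -0.55],[-0.13,  0.83]]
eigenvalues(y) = [1.16, -0.01]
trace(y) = 1.15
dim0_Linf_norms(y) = [1.27, 0.85]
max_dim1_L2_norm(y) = 1.53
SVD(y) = [[-0.99, 0.13], [0.13, 0.99]] @ diag([1.5422949661755299, 0.0051222367791226575]) @ [[-0.83, -0.56], [0.56, -0.83]]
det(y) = -0.01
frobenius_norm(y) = 1.54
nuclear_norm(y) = 1.55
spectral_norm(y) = 1.54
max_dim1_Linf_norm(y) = 1.27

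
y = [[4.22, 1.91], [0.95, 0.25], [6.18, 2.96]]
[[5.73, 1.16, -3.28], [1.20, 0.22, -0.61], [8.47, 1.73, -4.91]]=y @ [[1.14, 0.18, -0.46],[0.48, 0.21, -0.70]]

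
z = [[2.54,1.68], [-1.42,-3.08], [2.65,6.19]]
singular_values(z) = [7.98, 1.57]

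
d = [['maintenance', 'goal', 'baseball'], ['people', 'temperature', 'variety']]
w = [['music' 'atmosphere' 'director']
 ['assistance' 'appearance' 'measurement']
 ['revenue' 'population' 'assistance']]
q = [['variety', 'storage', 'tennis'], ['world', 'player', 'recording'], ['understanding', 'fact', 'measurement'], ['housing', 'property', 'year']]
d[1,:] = ['people', 'temperature', 'variety']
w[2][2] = 'assistance'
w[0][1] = 'atmosphere'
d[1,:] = ['people', 'temperature', 'variety']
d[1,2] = 'variety'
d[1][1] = 'temperature'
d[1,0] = 'people'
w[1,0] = 'assistance'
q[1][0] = 'world'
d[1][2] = 'variety'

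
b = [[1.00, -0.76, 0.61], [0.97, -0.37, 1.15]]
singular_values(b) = [2.03, 0.46]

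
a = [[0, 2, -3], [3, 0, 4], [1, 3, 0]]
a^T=[[0, 3, 1], [2, 0, 3], [-3, 4, 0]]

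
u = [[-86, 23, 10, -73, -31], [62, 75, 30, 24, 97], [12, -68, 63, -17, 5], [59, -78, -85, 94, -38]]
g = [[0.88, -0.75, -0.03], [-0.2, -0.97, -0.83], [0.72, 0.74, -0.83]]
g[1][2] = -0.827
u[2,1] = -68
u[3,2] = -85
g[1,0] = -0.201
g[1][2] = -0.827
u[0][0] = -86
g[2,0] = 0.72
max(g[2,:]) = 0.745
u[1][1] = 75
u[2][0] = 12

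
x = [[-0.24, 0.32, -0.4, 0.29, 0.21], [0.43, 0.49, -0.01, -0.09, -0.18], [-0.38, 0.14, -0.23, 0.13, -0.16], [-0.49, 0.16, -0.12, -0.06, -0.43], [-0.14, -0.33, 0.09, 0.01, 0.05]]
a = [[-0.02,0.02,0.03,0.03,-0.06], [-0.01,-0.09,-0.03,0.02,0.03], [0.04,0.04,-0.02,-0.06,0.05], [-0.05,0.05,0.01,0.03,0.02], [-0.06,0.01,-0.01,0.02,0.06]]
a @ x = [[-0.00, 0.03, -0.01, -0.01, -0.03],  [-0.04, -0.06, 0.01, 0.00, 0.01],  [0.04, 0.00, -0.0, 0.01, 0.03],  [0.01, 0.01, 0.02, -0.02, -0.03],  [0.0, -0.03, 0.03, -0.02, -0.02]]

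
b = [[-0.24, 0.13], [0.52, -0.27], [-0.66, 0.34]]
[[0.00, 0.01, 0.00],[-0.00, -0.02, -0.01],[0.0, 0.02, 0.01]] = b @ [[-0.00,-0.01,-0.0], [0.01,0.05,0.02]]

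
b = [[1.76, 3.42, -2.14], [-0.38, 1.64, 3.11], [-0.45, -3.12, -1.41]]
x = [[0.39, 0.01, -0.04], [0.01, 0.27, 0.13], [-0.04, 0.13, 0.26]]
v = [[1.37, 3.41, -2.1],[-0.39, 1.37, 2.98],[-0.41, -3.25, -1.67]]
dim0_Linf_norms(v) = [1.37, 3.41, 2.98]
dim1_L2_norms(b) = [4.4, 3.54, 3.45]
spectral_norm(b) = 5.12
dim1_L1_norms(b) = [7.32, 5.13, 4.98]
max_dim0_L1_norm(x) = 0.44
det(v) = -0.09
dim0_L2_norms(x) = [0.39, 0.3, 0.29]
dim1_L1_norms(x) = [0.44, 0.41, 0.43]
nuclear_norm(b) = 9.42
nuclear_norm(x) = 0.92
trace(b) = 1.99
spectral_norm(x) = 0.42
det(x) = 0.02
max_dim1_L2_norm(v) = 4.23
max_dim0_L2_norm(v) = 4.91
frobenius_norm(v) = 6.51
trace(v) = 1.07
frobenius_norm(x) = 0.57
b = v + x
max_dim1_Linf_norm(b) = 3.42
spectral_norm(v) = 5.06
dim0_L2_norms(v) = [1.48, 4.91, 4.01]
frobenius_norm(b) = 6.62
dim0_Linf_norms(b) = [1.76, 3.42, 3.11]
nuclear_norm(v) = 9.16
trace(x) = 0.92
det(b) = 2.27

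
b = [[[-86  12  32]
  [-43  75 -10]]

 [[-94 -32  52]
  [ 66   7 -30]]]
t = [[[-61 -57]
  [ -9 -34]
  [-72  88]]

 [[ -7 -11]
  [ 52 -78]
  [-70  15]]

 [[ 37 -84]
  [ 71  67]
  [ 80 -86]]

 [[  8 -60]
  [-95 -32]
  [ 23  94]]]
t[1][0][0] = -7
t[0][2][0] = -72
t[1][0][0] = -7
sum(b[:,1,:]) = 65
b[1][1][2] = -30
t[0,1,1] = -34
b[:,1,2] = [-10, -30]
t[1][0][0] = -7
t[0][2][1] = 88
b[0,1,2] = -10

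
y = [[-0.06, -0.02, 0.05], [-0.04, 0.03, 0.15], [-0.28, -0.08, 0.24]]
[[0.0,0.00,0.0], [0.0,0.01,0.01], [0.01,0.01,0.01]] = y@[[-0.01, -0.01, -0.01],[-0.02, 0.01, 0.02],[0.03, 0.03, 0.04]]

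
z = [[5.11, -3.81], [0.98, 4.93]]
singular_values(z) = [6.98, 4.14]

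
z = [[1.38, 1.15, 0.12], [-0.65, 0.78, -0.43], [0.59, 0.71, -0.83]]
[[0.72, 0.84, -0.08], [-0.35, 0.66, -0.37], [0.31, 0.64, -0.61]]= z @ [[0.53, -0.01, -0.00], [-0.01, 0.76, -0.13], [-0.00, -0.13, 0.62]]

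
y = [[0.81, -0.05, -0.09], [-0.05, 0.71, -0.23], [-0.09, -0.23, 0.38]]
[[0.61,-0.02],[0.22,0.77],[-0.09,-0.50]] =y @ [[0.8, -0.07], [0.43, 0.80], [0.2, -0.86]]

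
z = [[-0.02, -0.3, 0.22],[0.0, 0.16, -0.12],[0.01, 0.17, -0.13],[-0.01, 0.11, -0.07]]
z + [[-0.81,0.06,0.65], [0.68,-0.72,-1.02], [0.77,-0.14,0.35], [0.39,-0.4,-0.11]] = [[-0.83,-0.24,0.87], [0.68,-0.56,-1.14], [0.78,0.03,0.22], [0.38,-0.29,-0.18]]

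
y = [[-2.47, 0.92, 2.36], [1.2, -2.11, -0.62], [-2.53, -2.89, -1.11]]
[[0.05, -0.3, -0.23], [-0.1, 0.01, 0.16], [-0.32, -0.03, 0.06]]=y@[[0.04, 0.02, 0.04],[0.06, 0.04, -0.04],[0.04, -0.12, -0.04]]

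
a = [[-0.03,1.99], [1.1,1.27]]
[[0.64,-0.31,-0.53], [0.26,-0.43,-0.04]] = a @ [[-0.13, -0.21, 0.26], [0.32, -0.16, -0.26]]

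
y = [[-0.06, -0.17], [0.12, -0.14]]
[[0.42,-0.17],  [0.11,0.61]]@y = [[-0.05, -0.05], [0.07, -0.10]]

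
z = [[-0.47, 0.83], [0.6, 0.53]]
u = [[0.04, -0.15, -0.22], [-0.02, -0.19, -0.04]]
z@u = [[-0.04,-0.09,0.07], [0.01,-0.19,-0.15]]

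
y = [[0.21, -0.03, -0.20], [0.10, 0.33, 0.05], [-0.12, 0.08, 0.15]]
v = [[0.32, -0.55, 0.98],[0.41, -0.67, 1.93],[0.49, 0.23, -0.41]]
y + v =[[0.53, -0.58, 0.78], [0.51, -0.34, 1.98], [0.37, 0.31, -0.26]]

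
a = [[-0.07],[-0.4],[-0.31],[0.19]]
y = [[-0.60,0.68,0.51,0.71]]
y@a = [[-0.25]]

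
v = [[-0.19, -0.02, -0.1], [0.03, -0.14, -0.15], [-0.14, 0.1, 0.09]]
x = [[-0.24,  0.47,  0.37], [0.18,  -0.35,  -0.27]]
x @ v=[[0.01,-0.02,-0.01], [-0.01,0.02,0.01]]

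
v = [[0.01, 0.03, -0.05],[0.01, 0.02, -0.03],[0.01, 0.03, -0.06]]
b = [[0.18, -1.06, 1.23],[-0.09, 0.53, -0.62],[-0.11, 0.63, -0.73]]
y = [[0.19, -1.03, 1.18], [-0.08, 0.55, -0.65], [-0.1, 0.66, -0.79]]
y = b + v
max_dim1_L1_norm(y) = 2.4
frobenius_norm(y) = 2.07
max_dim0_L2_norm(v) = 0.08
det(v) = 0.00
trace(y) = -0.05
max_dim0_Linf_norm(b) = 1.23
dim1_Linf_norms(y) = [1.18, 0.65, 0.79]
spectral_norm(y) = 2.07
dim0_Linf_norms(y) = [0.19, 1.03, 1.18]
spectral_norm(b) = 2.07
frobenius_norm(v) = 0.10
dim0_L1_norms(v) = [0.03, 0.08, 0.14]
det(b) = -0.00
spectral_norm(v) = 0.10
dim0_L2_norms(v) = [0.02, 0.05, 0.08]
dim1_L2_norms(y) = [1.58, 0.86, 1.03]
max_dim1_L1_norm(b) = 2.47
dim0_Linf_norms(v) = [0.01, 0.03, 0.06]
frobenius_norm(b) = 2.07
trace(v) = -0.03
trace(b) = -0.02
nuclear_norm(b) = 2.08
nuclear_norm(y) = 2.11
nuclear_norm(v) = 0.10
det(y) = -0.00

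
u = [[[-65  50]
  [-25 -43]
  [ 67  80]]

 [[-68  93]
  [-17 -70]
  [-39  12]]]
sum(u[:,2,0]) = 28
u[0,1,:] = [-25, -43]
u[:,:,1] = [[50, -43, 80], [93, -70, 12]]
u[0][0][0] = -65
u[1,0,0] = -68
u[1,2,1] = 12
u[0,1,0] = -25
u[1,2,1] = 12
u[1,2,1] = 12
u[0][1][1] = -43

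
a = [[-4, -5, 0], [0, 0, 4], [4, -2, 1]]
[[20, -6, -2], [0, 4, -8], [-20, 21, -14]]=a @ [[-5, 4, -2], [0, -2, 2], [0, 1, -2]]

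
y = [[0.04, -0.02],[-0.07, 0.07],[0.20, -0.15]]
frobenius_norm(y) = 0.27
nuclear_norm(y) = 0.29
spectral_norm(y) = 0.27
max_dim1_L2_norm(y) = 0.25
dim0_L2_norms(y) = [0.22, 0.17]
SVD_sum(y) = [[0.03,  -0.03], [-0.08,  0.06], [0.20,  -0.15]] + [[0.01,0.01], [0.01,0.01], [0.0,0.00]]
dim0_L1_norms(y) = [0.31, 0.24]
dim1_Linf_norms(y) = [0.04, 0.07, 0.2]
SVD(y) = [[-0.16, -0.55], [0.36, -0.81], [-0.92, -0.22]] @ diag([0.27212882737475114, 0.01568124075584911]) @ [[-0.79, 0.61],[-0.61, -0.79]]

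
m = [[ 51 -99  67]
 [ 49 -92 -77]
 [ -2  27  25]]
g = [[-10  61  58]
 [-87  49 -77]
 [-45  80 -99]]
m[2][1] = 27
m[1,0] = 49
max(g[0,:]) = 61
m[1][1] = -92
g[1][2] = -77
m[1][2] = -77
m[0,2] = 67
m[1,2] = -77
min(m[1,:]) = -92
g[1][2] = -77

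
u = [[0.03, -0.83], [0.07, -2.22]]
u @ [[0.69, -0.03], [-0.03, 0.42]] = [[0.05, -0.35], [0.11, -0.93]]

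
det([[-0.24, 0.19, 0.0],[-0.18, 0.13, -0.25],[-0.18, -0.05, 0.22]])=0.012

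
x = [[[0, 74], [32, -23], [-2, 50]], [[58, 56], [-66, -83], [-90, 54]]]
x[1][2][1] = 54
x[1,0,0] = 58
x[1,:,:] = [[58, 56], [-66, -83], [-90, 54]]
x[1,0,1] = 56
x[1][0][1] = 56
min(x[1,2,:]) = -90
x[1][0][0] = 58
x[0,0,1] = 74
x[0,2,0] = -2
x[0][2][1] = 50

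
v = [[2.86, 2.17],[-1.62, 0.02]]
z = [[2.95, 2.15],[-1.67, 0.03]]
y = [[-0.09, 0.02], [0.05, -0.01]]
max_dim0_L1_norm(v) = 4.48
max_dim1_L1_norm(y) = 0.11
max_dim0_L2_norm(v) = 3.29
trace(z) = 2.98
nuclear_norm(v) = 4.76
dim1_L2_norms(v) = [3.59, 1.62]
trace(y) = -0.10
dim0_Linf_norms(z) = [2.95, 2.15]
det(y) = -0.00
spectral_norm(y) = 0.11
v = z + y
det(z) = 3.68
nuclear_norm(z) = 4.84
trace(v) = 2.88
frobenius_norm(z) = 4.01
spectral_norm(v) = 3.83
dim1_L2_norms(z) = [3.65, 1.67]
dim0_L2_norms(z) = [3.39, 2.15]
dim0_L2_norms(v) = [3.29, 2.17]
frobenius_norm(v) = 3.94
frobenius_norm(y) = 0.11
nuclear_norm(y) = 0.11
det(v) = 3.57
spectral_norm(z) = 3.90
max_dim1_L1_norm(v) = 5.03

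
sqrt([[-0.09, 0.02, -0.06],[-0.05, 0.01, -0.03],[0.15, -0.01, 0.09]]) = [[-0.18, 0.13, -0.19], [-0.16, 0.12, -0.11], [0.54, -0.15, 0.42]]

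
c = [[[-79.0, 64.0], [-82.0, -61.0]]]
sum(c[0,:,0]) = -161.0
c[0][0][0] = -79.0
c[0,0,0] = -79.0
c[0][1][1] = -61.0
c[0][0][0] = -79.0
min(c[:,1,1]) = -61.0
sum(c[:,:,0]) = -161.0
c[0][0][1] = 64.0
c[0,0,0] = -79.0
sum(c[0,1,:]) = -143.0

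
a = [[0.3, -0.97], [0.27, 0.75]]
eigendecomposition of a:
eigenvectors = [[(-0.88+0j), (-0.88-0j)], [(0.21+0.42j), (0.21-0.42j)]]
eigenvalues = [(0.52+0.46j), (0.52-0.46j)]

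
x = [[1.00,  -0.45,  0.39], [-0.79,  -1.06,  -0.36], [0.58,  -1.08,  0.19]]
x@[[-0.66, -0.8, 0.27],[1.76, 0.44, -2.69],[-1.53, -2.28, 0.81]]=[[-2.05, -1.89, 1.80], [-0.79, 0.99, 2.35], [-2.57, -1.37, 3.22]]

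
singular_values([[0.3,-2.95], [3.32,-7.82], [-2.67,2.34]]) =[9.51, 1.76]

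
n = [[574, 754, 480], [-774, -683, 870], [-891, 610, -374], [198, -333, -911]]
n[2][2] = -374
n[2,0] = -891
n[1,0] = -774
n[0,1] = 754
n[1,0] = -774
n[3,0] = 198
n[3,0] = 198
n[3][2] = -911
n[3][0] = 198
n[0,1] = 754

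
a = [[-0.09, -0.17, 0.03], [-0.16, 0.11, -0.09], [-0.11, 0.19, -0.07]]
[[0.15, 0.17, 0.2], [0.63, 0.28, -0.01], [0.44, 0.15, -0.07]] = a@[[-2.45, -1.35, -0.97], [-0.09, -0.48, -0.41], [-2.7, -1.26, 1.35]]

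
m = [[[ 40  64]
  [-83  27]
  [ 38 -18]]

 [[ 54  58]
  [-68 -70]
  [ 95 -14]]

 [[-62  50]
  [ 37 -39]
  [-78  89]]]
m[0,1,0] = -83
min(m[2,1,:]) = -39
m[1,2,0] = 95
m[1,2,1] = -14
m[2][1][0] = 37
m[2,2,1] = 89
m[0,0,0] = 40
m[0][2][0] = 38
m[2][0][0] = -62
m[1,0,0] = 54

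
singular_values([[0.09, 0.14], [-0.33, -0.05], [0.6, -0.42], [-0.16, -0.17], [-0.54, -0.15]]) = [0.9, 0.48]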